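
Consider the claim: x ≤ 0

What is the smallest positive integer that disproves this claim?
Testing positive integers:
x = 1: 1 ≤ 0 — FAILS  ← smallest positive counterexample

Answer: x = 1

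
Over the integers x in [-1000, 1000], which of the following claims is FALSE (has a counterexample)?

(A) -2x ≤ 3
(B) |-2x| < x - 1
(A) x = -2: LHS = -2·(-2) = 4; 4 ≤ 3 — FAILS
(B) x = 0: LHS = |-2·0| = |0| = 0, RHS = 0 - 1 = -1; 0 < -1 — FAILS

Answer: Both A and B are false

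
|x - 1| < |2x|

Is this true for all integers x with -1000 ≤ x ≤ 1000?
The claim fails at x = 0:
x = 0: LHS = |0 - 1| = |-1| = 1, RHS = |2·0| = |0| = 0; 1 < 0 — FAILS

Because a single integer refutes it, the statement is false.

Answer: False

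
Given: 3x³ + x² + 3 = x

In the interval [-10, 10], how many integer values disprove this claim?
Counterexamples in [-10, 10]: {-10, -9, -8, -7, -6, -5, -4, -3, -2, -1, 0, 1, 2, 3, 4, 5, 6, 7, 8, 9, 10}.

Counting them gives 21 values.

Answer: 21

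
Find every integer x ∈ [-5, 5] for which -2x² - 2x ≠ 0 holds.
Holds for: {-5, -4, -3, -2, 1, 2, 3, 4, 5}
Fails for: {-1, 0}

Answer: {-5, -4, -3, -2, 1, 2, 3, 4, 5}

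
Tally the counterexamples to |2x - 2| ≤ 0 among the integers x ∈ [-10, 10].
Counterexamples in [-10, 10]: {-10, -9, -8, -7, -6, -5, -4, -3, -2, -1, 0, 2, 3, 4, 5, 6, 7, 8, 9, 10}.

Counting them gives 20 values.

Answer: 20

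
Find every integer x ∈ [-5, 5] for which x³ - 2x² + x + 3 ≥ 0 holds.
Holds for: {0, 1, 2, 3, 4, 5}
Fails for: {-5, -4, -3, -2, -1}

Answer: {0, 1, 2, 3, 4, 5}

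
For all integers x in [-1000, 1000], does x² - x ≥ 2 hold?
The claim fails at x = 0:
x = 0: LHS = 0² - 0 = 0; 0 ≥ 2 — FAILS

Because a single integer refutes it, the statement is false.

Answer: False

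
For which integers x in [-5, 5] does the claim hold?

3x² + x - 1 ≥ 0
Holds for: {-5, -4, -3, -2, -1, 1, 2, 3, 4, 5}
Fails for: {0}

Answer: {-5, -4, -3, -2, -1, 1, 2, 3, 4, 5}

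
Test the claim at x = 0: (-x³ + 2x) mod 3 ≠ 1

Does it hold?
x = 0: LHS = (-0³ + 2·0) mod 3 = 0 mod 3 = 0; 0 ≠ 1 — holds

The relation is satisfied at x = 0.

Answer: Yes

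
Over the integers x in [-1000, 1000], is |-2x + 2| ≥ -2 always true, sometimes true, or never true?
An absolute value is never negative, so the left side is ≥ 0 for every x, while the right side is -2. Tightest case in [-1000, 1000] is x = 1:
x = 1: LHS = |-2·1 + 2| = |0| = 0; 0 ≥ -2 — holds
Hence LHS − RHS is never negative, i.e. LHS ≥ RHS throughout, so the relation holds for every integer in [-1000, 1000].

No counterexample exists.

Answer: Always true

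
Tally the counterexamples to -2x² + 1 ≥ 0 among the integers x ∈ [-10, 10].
Counterexamples in [-10, 10]: {-10, -9, -8, -7, -6, -5, -4, -3, -2, -1, 1, 2, 3, 4, 5, 6, 7, 8, 9, 10}.

Counting them gives 20 values.

Answer: 20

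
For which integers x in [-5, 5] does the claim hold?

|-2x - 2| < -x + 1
Holds for: {-2, -1}
Fails for: {-5, -4, -3, 0, 1, 2, 3, 4, 5}

Answer: {-2, -1}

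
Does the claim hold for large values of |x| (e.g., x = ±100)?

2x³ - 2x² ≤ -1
x = 100: LHS = 2·100³ - 2·100² = 1980000; 1980000 ≤ -1 — FAILS
x = -100: LHS = 2·(-100)³ - 2·(-100)² = -2020000; -2020000 ≤ -1 — holds

Answer: Partially: fails for x = 100, holds for x = -100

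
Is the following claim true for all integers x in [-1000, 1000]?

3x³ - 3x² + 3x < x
The claim fails at x = 0:
x = 0: LHS = 3·0³ - 3·0² + 3·0 = 0; 0 < 0 — FAILS

Because a single integer refutes it, the statement is false.

Answer: False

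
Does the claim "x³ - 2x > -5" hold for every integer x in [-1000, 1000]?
The claim fails at x = -3:
x = -3: LHS = (-3)³ - 2·(-3) = -21; -21 > -5 — FAILS

Because a single integer refutes it, the statement is false.

Answer: False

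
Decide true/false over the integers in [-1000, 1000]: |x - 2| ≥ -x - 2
Over all integers in [-1000, 1000], LHS − RHS is smallest at x = 0, where it equals 4:
x = 0: LHS = |0 - 2| = |-2| = 2, RHS = -0 - 2 = -2; 2 ≥ -2 — holds
At the ends of the range:
x = -1000: LHS = |(-1000) - 2| = |-1002| = 1002, RHS = -(-1000) - 2 = 998; 1002 ≥ 998 — holds
x = 1000: LHS = |1000 - 2| = |998| = 998, RHS = -1000 - 2 = -1002; 998 ≥ -1002 — holds
Hence LHS − RHS is never negative, i.e. LHS ≥ RHS throughout, so the relation holds for every integer in [-1000, 1000].

No counterexample exists.

Answer: True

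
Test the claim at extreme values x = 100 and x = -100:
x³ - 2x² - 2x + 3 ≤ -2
x = 100: LHS = 100³ - 2·100² - 2·100 + 3 = 979803; 979803 ≤ -2 — FAILS
x = -100: LHS = (-100)³ - 2·(-100)² - 2·(-100) + 3 = -1019797; -1019797 ≤ -2 — holds

Answer: Partially: fails for x = 100, holds for x = -100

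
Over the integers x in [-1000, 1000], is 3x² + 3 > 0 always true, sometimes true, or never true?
Over all integers in [-1000, 1000], LHS − RHS is smallest at x = 0, where it equals 3:
x = 0: LHS = 3·0² + 3 = 3; 3 > 0 — holds
At the ends of the range:
x = -1000: LHS = 3·(-1000)² + 3 = 3000003; 3000003 > 0 — holds
x = 1000: LHS = 3·1000² + 3 = 3000003; 3000003 > 0 — holds
Hence LHS − RHS is never zero or negative, i.e. LHS > RHS throughout, so the relation holds for every integer in [-1000, 1000].

No counterexample exists.

Answer: Always true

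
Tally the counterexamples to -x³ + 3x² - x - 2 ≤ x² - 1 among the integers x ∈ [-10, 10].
Counterexamples in [-10, 10]: {-10, -9, -8, -7, -6, -5, -4, -3, -2, -1}.

Counting them gives 10 values.

Answer: 10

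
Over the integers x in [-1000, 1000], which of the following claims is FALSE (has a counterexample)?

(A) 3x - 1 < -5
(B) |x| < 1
(A) x = 0: LHS = 3·0 - 1 = -1; -1 < -5 — FAILS
(B) x = 1: LHS = |1| = 1; 1 < 1 — FAILS

Answer: Both A and B are false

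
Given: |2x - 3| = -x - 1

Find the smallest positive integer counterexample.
Testing positive integers:
x = 1: LHS = |2·1 - 3| = |-1| = 1, RHS = -1 - 1 = -2; 1 = -2 — FAILS  ← smallest positive counterexample

Answer: x = 1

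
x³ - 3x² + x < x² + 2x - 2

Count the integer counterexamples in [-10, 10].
Counterexamples in [-10, 10]: {0, 5, 6, 7, 8, 9, 10}.

Counting them gives 7 values.

Answer: 7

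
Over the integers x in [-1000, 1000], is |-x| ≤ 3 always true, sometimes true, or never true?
Holds at x = 0: LHS = |-0| = |0| = 0; 0 ≤ 3 — holds
Fails at x = 4: LHS = |-4| = 4; 4 ≤ 3 — FAILS
It is satisfied by some integers in the range but not all.

Answer: Sometimes true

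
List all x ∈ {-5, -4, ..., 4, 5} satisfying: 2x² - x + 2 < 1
Over all integers in [-5, 5], LHS − RHS is smallest at x = 0, where it equals 1:
x = 0: LHS = 2·0² - 0 + 2 = 2; 2 < 1 — FAILS
At the ends of the range:
x = -5: LHS = 2·(-5)² - (-5) + 2 = 57; 57 < 1 — FAILS
x = 5: LHS = 2·5² - 5 + 2 = 47; 47 < 1 — FAILS
Hence LHS − RHS is never negative, i.e. LHS ≥ RHS throughout, so the claimed relation (<) fails for every integer in [-5, 5].

Answer: None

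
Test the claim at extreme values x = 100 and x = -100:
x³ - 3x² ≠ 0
x = 100: LHS = 100³ - 3·100² = 970000; 970000 ≠ 0 — holds
x = -100: LHS = (-100)³ - 3·(-100)² = -1030000; -1030000 ≠ 0 — holds

Answer: Yes, holds for both x = 100 and x = -100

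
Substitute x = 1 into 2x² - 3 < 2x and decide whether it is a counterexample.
Substitute x = 1 into the relation:
x = 1: LHS = 2·1² - 3 = -1, RHS = 2·1 = 2; -1 < 2 — holds

The claim holds here, so x = 1 is not a counterexample. (A counterexample exists elsewhere, e.g. x = -1.)

Answer: No, x = 1 is not a counterexample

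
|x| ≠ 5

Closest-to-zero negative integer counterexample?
Testing negative integers from -1 downward:
x = -1: LHS = |-1| = 1; 1 ≠ 5 — holds
x = -2: LHS = |-2| = 2; 2 ≠ 5 — holds
x = -3: LHS = |-3| = 3; 3 ≠ 5 — holds
x = -4: LHS = |-4| = 4; 4 ≠ 5 — holds
x = -5: LHS = |-5| = 5; 5 ≠ 5 — FAILS  ← closest negative counterexample to 0

Answer: x = -5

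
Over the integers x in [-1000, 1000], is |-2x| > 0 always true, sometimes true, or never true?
Holds at x = 1: LHS = |-2·1| = |-2| = 2; 2 > 0 — holds
Fails at x = 0: LHS = |-2·0| = |0| = 0; 0 > 0 — FAILS
It is satisfied by some integers in the range but not all.

Answer: Sometimes true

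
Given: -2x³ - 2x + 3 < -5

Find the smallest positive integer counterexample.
Testing positive integers:
x = 1: LHS = -2·1³ - 2·1 + 3 = -1; -1 < -5 — FAILS  ← smallest positive counterexample

Answer: x = 1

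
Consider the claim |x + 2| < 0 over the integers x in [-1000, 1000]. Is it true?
The claim fails at x = 0:
x = 0: LHS = |0 + 2| = |2| = 2; 2 < 0 — FAILS

Because a single integer refutes it, the statement is false.

Answer: False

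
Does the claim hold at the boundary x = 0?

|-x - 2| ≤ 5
x = 0: LHS = |-0 - 2| = |-2| = 2; 2 ≤ 5 — holds

The relation is satisfied at x = 0.

Answer: Yes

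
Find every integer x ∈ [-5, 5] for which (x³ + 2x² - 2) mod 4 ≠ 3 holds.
Holds for: {-4, -3, -2, 0, 1, 2, 4, 5}
Fails for: {-5, -1, 3}

Answer: {-4, -3, -2, 0, 1, 2, 4, 5}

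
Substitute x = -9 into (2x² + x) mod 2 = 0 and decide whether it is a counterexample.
Substitute x = -9 into the relation:
x = -9: LHS = (2·(-9)² + (-9)) mod 2 = 153 mod 2 = 1; 1 = 0 — FAILS

Since the claim fails at x = -9, this value is a counterexample.

Answer: Yes, x = -9 is a counterexample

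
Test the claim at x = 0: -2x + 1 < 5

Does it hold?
x = 0: LHS = -2·0 + 1 = 1; 1 < 5 — holds

The relation is satisfied at x = 0.

Answer: Yes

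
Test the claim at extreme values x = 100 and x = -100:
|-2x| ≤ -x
x = 100: LHS = |-2·100| = |-200| = 200; 200 ≤ -100 — FAILS
x = -100: LHS = |-2·(-100)| = |200| = 200, RHS = -(-100) = 100; 200 ≤ 100 — FAILS

Answer: No, fails for both x = 100 and x = -100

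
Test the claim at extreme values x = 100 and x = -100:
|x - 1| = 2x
x = 100: LHS = |100 - 1| = |99| = 99, RHS = 2·100 = 200; 99 = 200 — FAILS
x = -100: LHS = |(-100) - 1| = |-101| = 101, RHS = 2·(-100) = -200; 101 = -200 — FAILS

Answer: No, fails for both x = 100 and x = -100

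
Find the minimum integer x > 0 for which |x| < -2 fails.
Testing positive integers:
x = 1: LHS = |1| = 1; 1 < -2 — FAILS  ← smallest positive counterexample

Answer: x = 1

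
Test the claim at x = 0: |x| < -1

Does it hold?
x = 0: LHS = |0| = 0; 0 < -1 — FAILS

The relation fails at x = 0, so x = 0 is a counterexample.

Answer: No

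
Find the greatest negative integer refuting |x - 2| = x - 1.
Testing negative integers from -1 downward:
x = -1: LHS = |(-1) - 2| = |-3| = 3, RHS = (-1) - 1 = -2; 3 = -2 — FAILS  ← closest negative counterexample to 0

Answer: x = -1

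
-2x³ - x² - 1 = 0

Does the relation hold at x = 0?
x = 0: LHS = -2·0³ - 0² - 1 = -1; -1 = 0 — FAILS

The relation fails at x = 0, so x = 0 is a counterexample.

Answer: No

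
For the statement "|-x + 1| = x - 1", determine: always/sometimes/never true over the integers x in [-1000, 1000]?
Holds at x = 1: LHS = |-1 + 1| = |0| = 0, RHS = 1 - 1 = 0; 0 = 0 — holds
Fails at x = 0: LHS = |-0 + 1| = |1| = 1, RHS = 0 - 1 = -1; 1 = -1 — FAILS
It is satisfied by some integers in the range but not all.

Answer: Sometimes true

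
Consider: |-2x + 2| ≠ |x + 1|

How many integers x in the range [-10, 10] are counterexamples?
Counterexamples in [-10, 10]: {3}.

Counting them gives 1 values.

Answer: 1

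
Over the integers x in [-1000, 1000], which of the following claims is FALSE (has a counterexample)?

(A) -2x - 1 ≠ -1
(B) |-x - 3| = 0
(A) x = 0: LHS = -2·0 - 1 = -1; -1 ≠ -1 — FAILS
(B) x = 0: LHS = |-0 - 3| = |-3| = 3; 3 = 0 — FAILS

Answer: Both A and B are false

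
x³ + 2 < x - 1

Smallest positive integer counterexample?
Testing positive integers:
x = 1: LHS = 1³ + 2 = 3, RHS = 1 - 1 = 0; 3 < 0 — FAILS  ← smallest positive counterexample

Answer: x = 1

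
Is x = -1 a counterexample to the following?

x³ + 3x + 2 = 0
Substitute x = -1 into the relation:
x = -1: LHS = (-1)³ + 3·(-1) + 2 = -2; -2 = 0 — FAILS

Since the claim fails at x = -1, this value is a counterexample.

Answer: Yes, x = -1 is a counterexample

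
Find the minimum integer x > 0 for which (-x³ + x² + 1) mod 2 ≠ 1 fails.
Testing positive integers:
x = 1: LHS = (-1³ + 1² + 1) mod 2 = 1 mod 2 = 1; 1 ≠ 1 — FAILS  ← smallest positive counterexample

Answer: x = 1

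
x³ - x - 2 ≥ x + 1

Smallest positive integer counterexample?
Testing positive integers:
x = 1: LHS = 1³ - 1 - 2 = -2, RHS = 1 + 1 = 2; -2 ≥ 2 — FAILS  ← smallest positive counterexample

Answer: x = 1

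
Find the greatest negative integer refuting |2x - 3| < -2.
Testing negative integers from -1 downward:
x = -1: LHS = |2·(-1) - 3| = |-5| = 5; 5 < -2 — FAILS  ← closest negative counterexample to 0

Answer: x = -1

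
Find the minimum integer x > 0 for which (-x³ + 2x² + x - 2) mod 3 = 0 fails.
Testing positive integers:
x = 1: LHS = (-1³ + 2·1² + 1 - 2) mod 3 = 0 mod 3 = 0; 0 = 0 — holds
x = 2: LHS = (-2³ + 2·2² + 2 - 2) mod 3 = 0 mod 3 = 0; 0 = 0 — holds
x = 3: LHS = (-3³ + 2·3² + 3 - 2) mod 3 = (-8) mod 3 = 1; 1 = 0 — FAILS  ← smallest positive counterexample

Answer: x = 3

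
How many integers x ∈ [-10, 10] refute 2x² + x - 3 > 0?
Counterexamples in [-10, 10]: {-1, 0, 1}.

Counting them gives 3 values.

Answer: 3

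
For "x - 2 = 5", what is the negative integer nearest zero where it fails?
Testing negative integers from -1 downward:
x = -1: LHS = (-1) - 2 = -3; -3 = 5 — FAILS  ← closest negative counterexample to 0

Answer: x = -1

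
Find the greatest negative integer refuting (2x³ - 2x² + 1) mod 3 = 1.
Testing negative integers from -1 downward:
x = -1: LHS = (2·(-1)³ - 2·(-1)² + 1) mod 3 = (-3) mod 3 = 0; 0 = 1 — FAILS  ← closest negative counterexample to 0

Answer: x = -1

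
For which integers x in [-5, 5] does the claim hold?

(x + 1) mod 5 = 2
Holds for: {-4, 1}
Fails for: {-5, -3, -2, -1, 0, 2, 3, 4, 5}

Answer: {-4, 1}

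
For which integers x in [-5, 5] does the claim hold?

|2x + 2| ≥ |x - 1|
Holds for: {-5, -4, -3, 0, 1, 2, 3, 4, 5}
Fails for: {-2, -1}

Answer: {-5, -4, -3, 0, 1, 2, 3, 4, 5}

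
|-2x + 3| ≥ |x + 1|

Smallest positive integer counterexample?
Testing positive integers:
x = 1: LHS = |-2·1 + 3| = |1| = 1, RHS = |1 + 1| = |2| = 2; 1 ≥ 2 — FAILS  ← smallest positive counterexample

Answer: x = 1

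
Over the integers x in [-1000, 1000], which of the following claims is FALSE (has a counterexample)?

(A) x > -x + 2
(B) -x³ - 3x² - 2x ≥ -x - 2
(A) x = 0: RHS = -0 + 2 = 2; 0 > 2 — FAILS
(B) x = 1: LHS = -1³ - 3·1² - 2·1 = -6, RHS = -1 - 2 = -3; -6 ≥ -3 — FAILS

Answer: Both A and B are false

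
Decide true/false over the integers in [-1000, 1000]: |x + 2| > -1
An absolute value is never negative, so the left side is ≥ 0 for every x, while the right side is -1. Tightest case in [-1000, 1000] is x = -2:
x = -2: LHS = |(-2) + 2| = |0| = 0; 0 > -1 — holds
Hence LHS − RHS is never zero or negative, i.e. LHS > RHS throughout, so the relation holds for every integer in [-1000, 1000].

No counterexample exists.

Answer: True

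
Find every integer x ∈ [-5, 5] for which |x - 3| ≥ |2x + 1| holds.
Holds for: {-4, -3, -2, -1, 0}
Fails for: {-5, 1, 2, 3, 4, 5}

Answer: {-4, -3, -2, -1, 0}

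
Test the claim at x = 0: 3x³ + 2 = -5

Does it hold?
x = 0: LHS = 3·0³ + 2 = 2; 2 = -5 — FAILS

The relation fails at x = 0, so x = 0 is a counterexample.

Answer: No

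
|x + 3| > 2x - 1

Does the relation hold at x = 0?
x = 0: LHS = |0 + 3| = |3| = 3, RHS = 2·0 - 1 = -1; 3 > -1 — holds

The relation is satisfied at x = 0.

Answer: Yes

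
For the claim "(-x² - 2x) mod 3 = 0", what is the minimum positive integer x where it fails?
Testing positive integers:
x = 1: LHS = (-1² - 2·1) mod 3 = (-3) mod 3 = 0; 0 = 0 — holds
x = 2: LHS = (-2² - 2·2) mod 3 = (-8) mod 3 = 1; 1 = 0 — FAILS  ← smallest positive counterexample

Answer: x = 2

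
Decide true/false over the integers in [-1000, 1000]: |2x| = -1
The claim fails at x = 0:
x = 0: LHS = |2·0| = |0| = 0; 0 = -1 — FAILS

Because a single integer refutes it, the statement is false.

Answer: False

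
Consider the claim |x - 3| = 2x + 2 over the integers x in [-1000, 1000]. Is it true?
The claim fails at x = 0:
x = 0: LHS = |0 - 3| = |-3| = 3, RHS = 2·0 + 2 = 2; 3 = 2 — FAILS

Because a single integer refutes it, the statement is false.

Answer: False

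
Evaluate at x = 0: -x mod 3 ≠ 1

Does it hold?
x = 0: LHS = (-0) mod 3 = 0 mod 3 = 0; 0 ≠ 1 — holds

The relation is satisfied at x = 0.

Answer: Yes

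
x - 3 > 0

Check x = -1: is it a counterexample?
Substitute x = -1 into the relation:
x = -1: LHS = (-1) - 3 = -4; -4 > 0 — FAILS

Since the claim fails at x = -1, this value is a counterexample.

Answer: Yes, x = -1 is a counterexample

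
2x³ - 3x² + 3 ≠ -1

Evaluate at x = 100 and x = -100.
x = 100: LHS = 2·100³ - 3·100² + 3 = 1970003; 1970003 ≠ -1 — holds
x = -100: LHS = 2·(-100)³ - 3·(-100)² + 3 = -2029997; -2029997 ≠ -1 — holds

Answer: Yes, holds for both x = 100 and x = -100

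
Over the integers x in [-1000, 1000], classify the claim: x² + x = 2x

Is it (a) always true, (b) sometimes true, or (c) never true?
Holds at x = 0: LHS = 0² + 0 = 0, RHS = 2·0 = 0; 0 = 0 — holds
Fails at x = -1: LHS = (-1)² + (-1) = 0, RHS = 2·(-1) = -2; 0 = -2 — FAILS
It is satisfied by some integers in the range but not all.

Answer: Sometimes true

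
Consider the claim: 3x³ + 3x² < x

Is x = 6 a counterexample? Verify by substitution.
Substitute x = 6 into the relation:
x = 6: LHS = 3·6³ + 3·6² = 756; 756 < 6 — FAILS

Since the claim fails at x = 6, this value is a counterexample.

Answer: Yes, x = 6 is a counterexample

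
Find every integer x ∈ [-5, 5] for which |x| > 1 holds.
Holds for: {-5, -4, -3, -2, 2, 3, 4, 5}
Fails for: {-1, 0, 1}

Answer: {-5, -4, -3, -2, 2, 3, 4, 5}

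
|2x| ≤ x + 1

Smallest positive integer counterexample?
Testing positive integers:
x = 1: LHS = |2·1| = |2| = 2, RHS = 1 + 1 = 2; 2 ≤ 2 — holds
x = 2: LHS = |2·2| = |4| = 4, RHS = 2 + 1 = 3; 4 ≤ 3 — FAILS  ← smallest positive counterexample

Answer: x = 2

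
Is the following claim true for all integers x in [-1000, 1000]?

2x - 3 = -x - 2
The claim fails at x = 0:
x = 0: LHS = 2·0 - 3 = -3, RHS = -0 - 2 = -2; -3 = -2 — FAILS

Because a single integer refutes it, the statement is false.

Answer: False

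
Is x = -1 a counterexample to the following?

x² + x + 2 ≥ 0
Substitute x = -1 into the relation:
x = -1: LHS = (-1)² + (-1) + 2 = 2; 2 ≥ 0 — holds

The relation holds at x = -1, so it is not a counterexample.

Answer: No, x = -1 is not a counterexample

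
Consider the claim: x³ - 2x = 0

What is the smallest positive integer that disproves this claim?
Testing positive integers:
x = 1: LHS = 1³ - 2·1 = -1; -1 = 0 — FAILS  ← smallest positive counterexample

Answer: x = 1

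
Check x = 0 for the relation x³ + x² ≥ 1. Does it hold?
x = 0: LHS = 0³ + 0² = 0; 0 ≥ 1 — FAILS

The relation fails at x = 0, so x = 0 is a counterexample.

Answer: No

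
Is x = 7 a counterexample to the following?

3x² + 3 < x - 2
Substitute x = 7 into the relation:
x = 7: LHS = 3·7² + 3 = 150, RHS = 7 - 2 = 5; 150 < 5 — FAILS

Since the claim fails at x = 7, this value is a counterexample.

Answer: Yes, x = 7 is a counterexample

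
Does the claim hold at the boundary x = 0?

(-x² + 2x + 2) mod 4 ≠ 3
x = 0: LHS = (-0² + 2·0 + 2) mod 4 = 2 mod 4 = 2; 2 ≠ 3 — holds

The relation is satisfied at x = 0.

Answer: Yes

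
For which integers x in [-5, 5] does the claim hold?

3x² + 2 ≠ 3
Track d = LHS − RHS over the integers in [-5, 5]. Equality would need d = 0, but d changes sign only between consecutive integers, jumping over 0:
x = -1: LHS = 3·(-1)² + 2 = 5; 5 ≠ 3 — holds  (d = 2)
x = 0: LHS = 3·0² + 2 = 2; 2 ≠ 3 — holds  (d = -1)
x = 0: LHS = 3·0² + 2 = 2; 2 ≠ 3 — holds  (d = -1)
x = 1: LHS = 3·1² + 2 = 5; 5 ≠ 3 — holds  (d = 2)
Away from these crossings d keeps a constant sign, and checking every integer in [-5, 5] confirms d ≠ 0 throughout. Hence the two sides are never equal, so the relation holds for every integer in [-5, 5].

Answer: All integers in [-5, 5]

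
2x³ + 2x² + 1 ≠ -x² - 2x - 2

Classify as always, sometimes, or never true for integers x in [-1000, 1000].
Track d = LHS − RHS over the integers in [-1000, 1000]. Equality would need d = 0, but d changes sign only between consecutive integers, jumping over 0:
x = -2: LHS = 2·(-2)³ + 2·(-2)² + 1 = -7, RHS = -(-2)² - 2·(-2) - 2 = -2; -7 ≠ -2 — holds  (d = -5)
x = -1: LHS = 2·(-1)³ + 2·(-1)² + 1 = 1, RHS = -(-1)² - 2·(-1) - 2 = -1; 1 ≠ -1 — holds  (d = 2)
Away from these crossings d keeps a constant sign, and checking every integer in [-1000, 1000] confirms d ≠ 0 throughout. Hence the two sides are never equal, so the relation holds for every integer in [-1000, 1000].

No counterexample exists.

Answer: Always true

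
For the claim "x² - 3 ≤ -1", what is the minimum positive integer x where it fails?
Testing positive integers:
x = 1: LHS = 1² - 3 = -2; -2 ≤ -1 — holds
x = 2: LHS = 2² - 3 = 1; 1 ≤ -1 — FAILS  ← smallest positive counterexample

Answer: x = 2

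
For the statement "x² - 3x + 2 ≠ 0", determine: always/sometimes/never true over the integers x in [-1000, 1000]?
Holds at x = 0: LHS = 0² - 3·0 + 2 = 2; 2 ≠ 0 — holds
Fails at x = 1: LHS = 1² - 3·1 + 2 = 0; 0 ≠ 0 — FAILS
It is satisfied by some integers in the range but not all.

Answer: Sometimes true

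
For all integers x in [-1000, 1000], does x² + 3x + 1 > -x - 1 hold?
The claim fails at x = -1:
x = -1: LHS = (-1)² + 3·(-1) + 1 = -1, RHS = -(-1) - 1 = 0; -1 > 0 — FAILS

Because a single integer refutes it, the statement is false.

Answer: False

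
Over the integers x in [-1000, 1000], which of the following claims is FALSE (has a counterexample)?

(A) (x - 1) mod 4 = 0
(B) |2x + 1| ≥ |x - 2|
(A) x = 0: LHS = (0 - 1) mod 4 = (-1) mod 4 = 3; 3 = 0 — FAILS
(B) x = 0: LHS = |2·0 + 1| = |1| = 1, RHS = |0 - 2| = |-2| = 2; 1 ≥ 2 — FAILS

Answer: Both A and B are false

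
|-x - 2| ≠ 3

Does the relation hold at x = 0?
x = 0: LHS = |-0 - 2| = |-2| = 2; 2 ≠ 3 — holds

The relation is satisfied at x = 0.

Answer: Yes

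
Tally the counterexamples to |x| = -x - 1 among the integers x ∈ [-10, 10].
Counterexamples in [-10, 10]: {-10, -9, -8, -7, -6, -5, -4, -3, -2, -1, 0, 1, 2, 3, 4, 5, 6, 7, 8, 9, 10}.

Counting them gives 21 values.

Answer: 21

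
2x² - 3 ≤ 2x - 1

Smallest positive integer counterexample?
Testing positive integers:
x = 1: LHS = 2·1² - 3 = -1, RHS = 2·1 - 1 = 1; -1 ≤ 1 — holds
x = 2: LHS = 2·2² - 3 = 5, RHS = 2·2 - 1 = 3; 5 ≤ 3 — FAILS  ← smallest positive counterexample

Answer: x = 2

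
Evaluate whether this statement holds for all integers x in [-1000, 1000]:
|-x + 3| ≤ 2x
The claim fails at x = 0:
x = 0: LHS = |-0 + 3| = |3| = 3, RHS = 2·0 = 0; 3 ≤ 0 — FAILS

Because a single integer refutes it, the statement is false.

Answer: False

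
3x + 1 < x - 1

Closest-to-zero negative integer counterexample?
Testing negative integers from -1 downward:
x = -1: LHS = 3·(-1) + 1 = -2, RHS = (-1) - 1 = -2; -2 < -2 — FAILS  ← closest negative counterexample to 0

Answer: x = -1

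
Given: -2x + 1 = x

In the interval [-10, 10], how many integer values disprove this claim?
Counterexamples in [-10, 10]: {-10, -9, -8, -7, -6, -5, -4, -3, -2, -1, 0, 1, 2, 3, 4, 5, 6, 7, 8, 9, 10}.

Counting them gives 21 values.

Answer: 21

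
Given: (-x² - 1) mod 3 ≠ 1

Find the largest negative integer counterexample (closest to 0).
Testing negative integers from -1 downward:
x = -1: LHS = (-(-1)² - 1) mod 3 = (-2) mod 3 = 1; 1 ≠ 1 — FAILS  ← closest negative counterexample to 0

Answer: x = -1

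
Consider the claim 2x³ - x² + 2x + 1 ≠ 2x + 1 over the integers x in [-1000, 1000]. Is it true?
The claim fails at x = 0:
x = 0: LHS = 2·0³ - 0² + 2·0 + 1 = 1, RHS = 2·0 + 1 = 1; 1 ≠ 1 — FAILS

Because a single integer refutes it, the statement is false.

Answer: False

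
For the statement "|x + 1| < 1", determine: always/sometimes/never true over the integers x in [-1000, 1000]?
Holds at x = -1: LHS = |(-1) + 1| = |0| = 0; 0 < 1 — holds
Fails at x = 0: LHS = |0 + 1| = |1| = 1; 1 < 1 — FAILS
It is satisfied by some integers in the range but not all.

Answer: Sometimes true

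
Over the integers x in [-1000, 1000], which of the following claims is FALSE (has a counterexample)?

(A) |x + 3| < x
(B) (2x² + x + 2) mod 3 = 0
(A) x = 0: LHS = |0 + 3| = |3| = 3; 3 < 0 — FAILS
(B) x = 0: LHS = (2·0² + 0 + 2) mod 3 = 2 mod 3 = 2; 2 = 0 — FAILS

Answer: Both A and B are false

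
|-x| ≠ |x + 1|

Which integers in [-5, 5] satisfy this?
Track d = LHS − RHS over the integers in [-5, 5]. Equality would need d = 0, but d changes sign only between consecutive integers, jumping over 0:
x = -1: LHS = |-(-1)| = |1| = 1, RHS = |(-1) + 1| = |0| = 0; 1 ≠ 0 — holds  (d = 1)
x = 0: LHS = |-0| = |0| = 0, RHS = |0 + 1| = |1| = 1; 0 ≠ 1 — holds  (d = -1)
Away from these crossings d keeps a constant sign, and checking every integer in [-5, 5] confirms d ≠ 0 throughout. Hence the two sides are never equal, so the relation holds for every integer in [-5, 5].

Answer: All integers in [-5, 5]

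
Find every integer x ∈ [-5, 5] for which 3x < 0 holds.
Holds for: {-5, -4, -3, -2, -1}
Fails for: {0, 1, 2, 3, 4, 5}

Answer: {-5, -4, -3, -2, -1}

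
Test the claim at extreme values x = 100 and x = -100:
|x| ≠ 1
x = 100: LHS = |100| = 100; 100 ≠ 1 — holds
x = -100: LHS = |-100| = 100; 100 ≠ 1 — holds

Answer: Yes, holds for both x = 100 and x = -100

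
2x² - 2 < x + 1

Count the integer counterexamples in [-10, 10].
Counterexamples in [-10, 10]: {-10, -9, -8, -7, -6, -5, -4, -3, -2, -1, 2, 3, 4, 5, 6, 7, 8, 9, 10}.

Counting them gives 19 values.

Answer: 19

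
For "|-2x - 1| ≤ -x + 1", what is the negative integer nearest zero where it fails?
Testing negative integers from -1 downward:
x = -1: LHS = |-2·(-1) - 1| = |1| = 1, RHS = -(-1) + 1 = 2; 1 ≤ 2 — holds
x = -2: LHS = |-2·(-2) - 1| = |3| = 3, RHS = -(-2) + 1 = 3; 3 ≤ 3 — holds
x = -3: LHS = |-2·(-3) - 1| = |5| = 5, RHS = -(-3) + 1 = 4; 5 ≤ 4 — FAILS  ← closest negative counterexample to 0

Answer: x = -3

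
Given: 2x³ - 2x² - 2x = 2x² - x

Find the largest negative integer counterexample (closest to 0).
Testing negative integers from -1 downward:
x = -1: LHS = 2·(-1)³ - 2·(-1)² - 2·(-1) = -2, RHS = 2·(-1)² - (-1) = 3; -2 = 3 — FAILS  ← closest negative counterexample to 0

Answer: x = -1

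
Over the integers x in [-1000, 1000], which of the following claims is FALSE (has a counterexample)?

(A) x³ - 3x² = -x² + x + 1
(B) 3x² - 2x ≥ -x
(A) x = 0: LHS = 0³ - 3·0² = 0, RHS = -0² + 0 + 1 = 1; 0 = 1 — FAILS

(B) Over all integers in [-1000, 1000], LHS − RHS is smallest at x = 0, where it equals 0:
x = 0: LHS = 3·0² - 2·0 = 0, RHS = -0 = 0; 0 ≥ 0 — holds
At the ends of the range:
x = -1000: LHS = 3·(-1000)² - 2·(-1000) = 3002000, RHS = -(-1000) = 1000; 3002000 ≥ 1000 — holds
x = 1000: LHS = 3·1000² - 2·1000 = 2998000; 2998000 ≥ -1000 — holds
Hence LHS − RHS is never negative, i.e. LHS ≥ RHS throughout, so the relation holds for every integer in [-1000, 1000].

Only (A) has a counterexample.

Answer: A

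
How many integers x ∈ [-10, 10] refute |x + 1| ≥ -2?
An absolute value is never negative, so the left side is ≥ 0 for every x, while the right side is -2. Tightest case in [-10, 10] is x = -1:
x = -1: LHS = |(-1) + 1| = |0| = 0; 0 ≥ -2 — holds
Hence LHS − RHS is never negative, i.e. LHS ≥ RHS throughout, so the relation holds for every integer in [-10, 10].

No counterexample appears in that range.

Answer: 0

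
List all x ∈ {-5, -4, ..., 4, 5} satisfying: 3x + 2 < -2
Holds for: {-5, -4, -3, -2}
Fails for: {-1, 0, 1, 2, 3, 4, 5}

Answer: {-5, -4, -3, -2}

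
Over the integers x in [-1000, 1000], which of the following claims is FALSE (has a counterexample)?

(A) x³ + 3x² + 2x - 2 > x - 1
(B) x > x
(A) x = 0: LHS = 0³ + 3·0² + 2·0 - 2 = -2, RHS = 0 - 1 = -1; -2 > -1 — FAILS
(B) x = 0: 0 > 0 — FAILS

Answer: Both A and B are false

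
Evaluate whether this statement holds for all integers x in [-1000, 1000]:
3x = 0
The claim fails at x = 1:
x = 1: LHS = 3·1 = 3; 3 = 0 — FAILS

Because a single integer refutes it, the statement is false.

Answer: False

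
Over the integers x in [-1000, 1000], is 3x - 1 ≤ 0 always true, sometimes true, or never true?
Holds at x = 0: LHS = 3·0 - 1 = -1; -1 ≤ 0 — holds
Fails at x = 1: LHS = 3·1 - 1 = 2; 2 ≤ 0 — FAILS
It is satisfied by some integers in the range but not all.

Answer: Sometimes true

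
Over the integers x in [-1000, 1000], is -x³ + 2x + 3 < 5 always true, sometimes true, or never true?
Holds at x = 0: LHS = -0³ + 2·0 + 3 = 3; 3 < 5 — holds
Fails at x = -2: LHS = -(-2)³ + 2·(-2) + 3 = 7; 7 < 5 — FAILS
It is satisfied by some integers in the range but not all.

Answer: Sometimes true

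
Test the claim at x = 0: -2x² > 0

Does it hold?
x = 0: LHS = -2·0² = 0; 0 > 0 — FAILS

The relation fails at x = 0, so x = 0 is a counterexample.

Answer: No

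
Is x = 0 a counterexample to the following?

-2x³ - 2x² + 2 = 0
Substitute x = 0 into the relation:
x = 0: LHS = -2·0³ - 2·0² + 2 = 2; 2 = 0 — FAILS

Since the claim fails at x = 0, this value is a counterexample.

Answer: Yes, x = 0 is a counterexample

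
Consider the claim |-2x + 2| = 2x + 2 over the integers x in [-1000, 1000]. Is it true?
The claim fails at x = 1:
x = 1: LHS = |-2·1 + 2| = |0| = 0, RHS = 2·1 + 2 = 4; 0 = 4 — FAILS

Because a single integer refutes it, the statement is false.

Answer: False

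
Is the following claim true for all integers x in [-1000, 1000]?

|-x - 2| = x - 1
The claim fails at x = 0:
x = 0: LHS = |-0 - 2| = |-2| = 2, RHS = 0 - 1 = -1; 2 = -1 — FAILS

Because a single integer refutes it, the statement is false.

Answer: False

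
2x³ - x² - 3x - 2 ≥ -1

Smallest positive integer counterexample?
Testing positive integers:
x = 1: LHS = 2·1³ - 1² - 3·1 - 2 = -4; -4 ≥ -1 — FAILS  ← smallest positive counterexample

Answer: x = 1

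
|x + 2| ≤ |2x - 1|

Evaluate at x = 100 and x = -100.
x = 100: LHS = |100 + 2| = |102| = 102, RHS = |2·100 - 1| = |199| = 199; 102 ≤ 199 — holds
x = -100: LHS = |(-100) + 2| = |-98| = 98, RHS = |2·(-100) - 1| = |-201| = 201; 98 ≤ 201 — holds

Answer: Yes, holds for both x = 100 and x = -100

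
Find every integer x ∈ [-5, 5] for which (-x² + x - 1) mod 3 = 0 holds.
Holds for: {-4, -1, 2, 5}
Fails for: {-5, -3, -2, 0, 1, 3, 4}

Answer: {-4, -1, 2, 5}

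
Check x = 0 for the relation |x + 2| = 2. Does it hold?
x = 0: LHS = |0 + 2| = |2| = 2; 2 = 2 — holds

The relation is satisfied at x = 0.

Answer: Yes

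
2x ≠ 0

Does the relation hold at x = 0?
x = 0: LHS = 2·0 = 0; 0 ≠ 0 — FAILS

The relation fails at x = 0, so x = 0 is a counterexample.

Answer: No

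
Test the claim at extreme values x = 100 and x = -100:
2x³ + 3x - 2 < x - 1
x = 100: LHS = 2·100³ + 3·100 - 2 = 2000298, RHS = 100 - 1 = 99; 2000298 < 99 — FAILS
x = -100: LHS = 2·(-100)³ + 3·(-100) - 2 = -2000302, RHS = (-100) - 1 = -101; -2000302 < -101 — holds

Answer: Partially: fails for x = 100, holds for x = -100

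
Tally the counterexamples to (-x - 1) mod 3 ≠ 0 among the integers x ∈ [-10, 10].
Counterexamples in [-10, 10]: {-10, -7, -4, -1, 2, 5, 8}.

Counting them gives 7 values.

Answer: 7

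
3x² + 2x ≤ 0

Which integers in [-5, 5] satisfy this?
Holds for: {0}
Fails for: {-5, -4, -3, -2, -1, 1, 2, 3, 4, 5}

Answer: {0}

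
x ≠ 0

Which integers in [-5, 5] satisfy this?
Holds for: {-5, -4, -3, -2, -1, 1, 2, 3, 4, 5}
Fails for: {0}

Answer: {-5, -4, -3, -2, -1, 1, 2, 3, 4, 5}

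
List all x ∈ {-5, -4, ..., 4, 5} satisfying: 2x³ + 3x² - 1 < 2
Holds for: {-5, -4, -3, -2, -1, 0}
Fails for: {1, 2, 3, 4, 5}

Answer: {-5, -4, -3, -2, -1, 0}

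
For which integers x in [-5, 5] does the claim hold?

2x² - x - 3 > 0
Holds for: {-5, -4, -3, -2, 2, 3, 4, 5}
Fails for: {-1, 0, 1}

Answer: {-5, -4, -3, -2, 2, 3, 4, 5}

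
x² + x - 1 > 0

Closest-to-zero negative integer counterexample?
Testing negative integers from -1 downward:
x = -1: LHS = (-1)² + (-1) - 1 = -1; -1 > 0 — FAILS  ← closest negative counterexample to 0

Answer: x = -1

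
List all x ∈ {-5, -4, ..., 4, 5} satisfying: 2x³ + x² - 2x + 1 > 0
Holds for: {-1, 0, 1, 2, 3, 4, 5}
Fails for: {-5, -4, -3, -2}

Answer: {-1, 0, 1, 2, 3, 4, 5}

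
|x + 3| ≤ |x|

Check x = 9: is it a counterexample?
Substitute x = 9 into the relation:
x = 9: LHS = |9 + 3| = |12| = 12, RHS = |9| = 9; 12 ≤ 9 — FAILS

Since the claim fails at x = 9, this value is a counterexample.

Answer: Yes, x = 9 is a counterexample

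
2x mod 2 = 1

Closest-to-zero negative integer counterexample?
Testing negative integers from -1 downward:
x = -1: LHS = (2·(-1)) mod 2 = (-2) mod 2 = 0; 0 = 1 — FAILS  ← closest negative counterexample to 0

Answer: x = -1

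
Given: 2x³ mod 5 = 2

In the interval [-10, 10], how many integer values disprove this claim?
Counterexamples in [-10, 10]: {-10, -8, -7, -6, -5, -3, -2, -1, 0, 2, 3, 4, 5, 7, 8, 9, 10}.

Counting them gives 17 values.

Answer: 17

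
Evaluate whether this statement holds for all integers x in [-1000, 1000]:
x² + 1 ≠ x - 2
Over all integers in [-1000, 1000], LHS − RHS is always positive; it is smallest at x = 0, where it equals 3:
x = 0: LHS = 0² + 1 = 1, RHS = 0 - 2 = -2; 1 ≠ -2 — holds
At the ends of the range:
x = -1000: LHS = (-1000)² + 1 = 1000001, RHS = (-1000) - 2 = -1002; 1000001 ≠ -1002 — holds
x = 1000: LHS = 1000² + 1 = 1000001, RHS = 1000 - 2 = 998; 1000001 ≠ 998 — holds
Hence LHS − RHS is never 0, i.e. the two sides are never equal, so the relation holds for every integer in [-1000, 1000].

No counterexample exists.

Answer: True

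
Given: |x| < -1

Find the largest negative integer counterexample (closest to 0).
Testing negative integers from -1 downward:
x = -1: LHS = |-1| = 1; 1 < -1 — FAILS  ← closest negative counterexample to 0

Answer: x = -1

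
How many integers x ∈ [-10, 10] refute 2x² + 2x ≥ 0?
Over all integers in [-10, 10], LHS − RHS is smallest at x = 0, where it equals 0:
x = 0: LHS = 2·0² + 2·0 = 0; 0 ≥ 0 — holds
At the ends of the range:
x = -10: LHS = 2·(-10)² + 2·(-10) = 180; 180 ≥ 0 — holds
x = 10: LHS = 2·10² + 2·10 = 220; 220 ≥ 0 — holds
Hence LHS − RHS is never negative, i.e. LHS ≥ RHS throughout, so the relation holds for every integer in [-10, 10].

No counterexample appears in that range.

Answer: 0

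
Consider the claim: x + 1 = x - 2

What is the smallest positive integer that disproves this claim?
Testing positive integers:
x = 1: LHS = 1 + 1 = 2, RHS = 1 - 2 = -1; 2 = -1 — FAILS  ← smallest positive counterexample

Answer: x = 1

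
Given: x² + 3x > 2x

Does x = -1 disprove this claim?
Substitute x = -1 into the relation:
x = -1: LHS = (-1)² + 3·(-1) = -2, RHS = 2·(-1) = -2; -2 > -2 — FAILS

Since the claim fails at x = -1, this value is a counterexample.

Answer: Yes, x = -1 is a counterexample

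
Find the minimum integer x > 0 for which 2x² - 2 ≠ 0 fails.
Testing positive integers:
x = 1: LHS = 2·1² - 2 = 0; 0 ≠ 0 — FAILS  ← smallest positive counterexample

Answer: x = 1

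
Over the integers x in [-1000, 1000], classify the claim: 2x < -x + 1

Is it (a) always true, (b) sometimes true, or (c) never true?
Holds at x = 0: LHS = 2·0 = 0, RHS = -0 + 1 = 1; 0 < 1 — holds
Fails at x = 1: LHS = 2·1 = 2, RHS = -1 + 1 = 0; 2 < 0 — FAILS
It is satisfied by some integers in the range but not all.

Answer: Sometimes true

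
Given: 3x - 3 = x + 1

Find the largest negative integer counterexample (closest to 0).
Testing negative integers from -1 downward:
x = -1: LHS = 3·(-1) - 3 = -6, RHS = (-1) + 1 = 0; -6 = 0 — FAILS  ← closest negative counterexample to 0

Answer: x = -1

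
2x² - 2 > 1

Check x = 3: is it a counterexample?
Substitute x = 3 into the relation:
x = 3: LHS = 2·3² - 2 = 16; 16 > 1 — holds

The claim holds here, so x = 3 is not a counterexample. (A counterexample exists elsewhere, e.g. x = 0.)

Answer: No, x = 3 is not a counterexample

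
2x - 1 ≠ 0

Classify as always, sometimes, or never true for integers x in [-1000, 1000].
Track d = LHS − RHS over the integers in [-1000, 1000]. Equality would need d = 0, but d changes sign only between consecutive integers, jumping over 0:
x = 0: LHS = 2·0 - 1 = -1; -1 ≠ 0 — holds  (d = -1)
x = 1: LHS = 2·1 - 1 = 1; 1 ≠ 0 — holds  (d = 1)
Away from these crossings d keeps a constant sign, and checking every integer in [-1000, 1000] confirms d ≠ 0 throughout. Hence the two sides are never equal, so the relation holds for every integer in [-1000, 1000].

No counterexample exists.

Answer: Always true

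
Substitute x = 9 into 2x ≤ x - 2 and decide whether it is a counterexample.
Substitute x = 9 into the relation:
x = 9: LHS = 2·9 = 18, RHS = 9 - 2 = 7; 18 ≤ 7 — FAILS

Since the claim fails at x = 9, this value is a counterexample.

Answer: Yes, x = 9 is a counterexample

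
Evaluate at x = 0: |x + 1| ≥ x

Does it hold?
x = 0: LHS = |0 + 1| = |1| = 1; 1 ≥ 0 — holds

The relation is satisfied at x = 0.

Answer: Yes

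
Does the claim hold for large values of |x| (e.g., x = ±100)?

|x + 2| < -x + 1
x = 100: LHS = |100 + 2| = |102| = 102, RHS = -100 + 1 = -99; 102 < -99 — FAILS
x = -100: LHS = |(-100) + 2| = |-98| = 98, RHS = -(-100) + 1 = 101; 98 < 101 — holds

Answer: Partially: fails for x = 100, holds for x = -100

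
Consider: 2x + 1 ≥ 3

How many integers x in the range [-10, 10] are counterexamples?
Counterexamples in [-10, 10]: {-10, -9, -8, -7, -6, -5, -4, -3, -2, -1, 0}.

Counting them gives 11 values.

Answer: 11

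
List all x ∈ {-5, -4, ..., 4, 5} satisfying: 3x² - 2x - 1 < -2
Over all integers in [-5, 5], LHS − RHS is smallest at x = 0, where it equals 1:
x = 0: LHS = 3·0² - 2·0 - 1 = -1; -1 < -2 — FAILS
At the ends of the range:
x = -5: LHS = 3·(-5)² - 2·(-5) - 1 = 84; 84 < -2 — FAILS
x = 5: LHS = 3·5² - 2·5 - 1 = 64; 64 < -2 — FAILS
Hence LHS − RHS is never negative, i.e. LHS ≥ RHS throughout, so the claimed relation (<) fails for every integer in [-5, 5].

Answer: None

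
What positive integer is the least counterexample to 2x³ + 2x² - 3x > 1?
Testing positive integers:
x = 1: LHS = 2·1³ + 2·1² - 3·1 = 1; 1 > 1 — FAILS  ← smallest positive counterexample

Answer: x = 1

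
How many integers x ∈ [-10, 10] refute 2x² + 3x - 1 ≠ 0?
Track d = LHS − RHS over the integers in [-10, 10]. Equality would need d = 0, but d changes sign only between consecutive integers, jumping over 0:
x = -2: LHS = 2·(-2)² + 3·(-2) - 1 = 1; 1 ≠ 0 — holds  (d = 1)
x = -1: LHS = 2·(-1)² + 3·(-1) - 1 = -2; -2 ≠ 0 — holds  (d = -2)
x = 0: LHS = 2·0² + 3·0 - 1 = -1; -1 ≠ 0 — holds  (d = -1)
x = 1: LHS = 2·1² + 3·1 - 1 = 4; 4 ≠ 0 — holds  (d = 4)
Away from these crossings d keeps a constant sign, and checking every integer in [-10, 10] confirms d ≠ 0 throughout. Hence the two sides are never equal, so the relation holds for every integer in [-10, 10].

No counterexample appears in that range.

Answer: 0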